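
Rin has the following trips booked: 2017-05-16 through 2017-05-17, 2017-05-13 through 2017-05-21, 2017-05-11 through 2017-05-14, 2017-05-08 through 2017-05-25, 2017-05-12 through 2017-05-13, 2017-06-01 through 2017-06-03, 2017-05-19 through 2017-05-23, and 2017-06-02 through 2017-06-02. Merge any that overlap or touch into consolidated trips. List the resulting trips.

Sort by start: 2017-05-08 through 2017-05-25, 2017-05-11 through 2017-05-14, 2017-05-12 through 2017-05-13, 2017-05-13 through 2017-05-21, 2017-05-16 through 2017-05-17, 2017-05-19 through 2017-05-23, 2017-06-01 through 2017-06-03, 2017-06-02 through 2017-06-02.
2017-05-11 through 2017-05-14 overlaps/touches 2017-05-08 through 2017-05-25 → extend to 2017-05-08 through 2017-05-25.
2017-05-12 through 2017-05-13 overlaps/touches 2017-05-08 through 2017-05-25 → extend to 2017-05-08 through 2017-05-25.
2017-05-13 through 2017-05-21 overlaps/touches 2017-05-08 through 2017-05-25 → extend to 2017-05-08 through 2017-05-25.
2017-05-16 through 2017-05-17 overlaps/touches 2017-05-08 through 2017-05-25 → extend to 2017-05-08 through 2017-05-25.
2017-05-19 through 2017-05-23 overlaps/touches 2017-05-08 through 2017-05-25 → extend to 2017-05-08 through 2017-05-25.
2017-06-01 through 2017-06-03 is disjoint → start new block.
2017-06-02 through 2017-06-02 overlaps/touches 2017-06-01 through 2017-06-03 → extend to 2017-06-01 through 2017-06-03.

2017-05-08 through 2017-05-25, 2017-06-01 through 2017-06-03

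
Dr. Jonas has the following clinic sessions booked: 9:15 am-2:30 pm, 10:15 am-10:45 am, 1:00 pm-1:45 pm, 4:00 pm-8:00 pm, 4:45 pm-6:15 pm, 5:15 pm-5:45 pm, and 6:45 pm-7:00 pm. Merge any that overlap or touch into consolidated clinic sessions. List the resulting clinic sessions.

10:15 am–10:45 am overlaps/touches 9:15 am–2:30 pm → extend to 9:15 am–2:30 pm.
1:00 pm–1:45 pm overlaps/touches 9:15 am–2:30 pm → extend to 9:15 am–2:30 pm.
4:00 pm–8:00 pm is disjoint → start new block.
4:45 pm–6:15 pm overlaps/touches 4:00 pm–8:00 pm → extend to 4:00 pm–8:00 pm.
5:15 pm–5:45 pm overlaps/touches 4:00 pm–8:00 pm → extend to 4:00 pm–8:00 pm.
6:45 pm–7:00 pm overlaps/touches 4:00 pm–8:00 pm → extend to 4:00 pm–8:00 pm.

9:15 am–2:30 pm, 4:00 pm–8:00 pm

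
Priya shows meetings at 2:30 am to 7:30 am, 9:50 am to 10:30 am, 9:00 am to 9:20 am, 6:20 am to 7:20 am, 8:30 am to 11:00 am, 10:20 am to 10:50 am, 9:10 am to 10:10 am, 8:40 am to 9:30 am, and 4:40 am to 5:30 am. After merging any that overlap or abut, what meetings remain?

2:30 am–7:30 am, 8:30 am–11:00 am

Sort by start: 2:30 am–7:30 am, 4:40 am–5:30 am, 6:20 am–7:20 am, 8:30 am–11:00 am, 8:40 am–9:30 am, 9:00 am–9:20 am, 9:10 am–10:10 am, 9:50 am–10:30 am, 10:20 am–10:50 am.
4:40 am–5:30 am overlaps/touches 2:30 am–7:30 am → extend to 2:30 am–7:30 am.
6:20 am–7:20 am overlaps/touches 2:30 am–7:30 am → extend to 2:30 am–7:30 am.
8:30 am–11:00 am is disjoint → start new block.
8:40 am–9:30 am overlaps/touches 8:30 am–11:00 am → extend to 8:30 am–11:00 am.
9:00 am–9:20 am overlaps/touches 8:30 am–11:00 am → extend to 8:30 am–11:00 am.
9:10 am–10:10 am overlaps/touches 8:30 am–11:00 am → extend to 8:30 am–11:00 am.
9:50 am–10:30 am overlaps/touches 8:30 am–11:00 am → extend to 8:30 am–11:00 am.
10:20 am–10:50 am overlaps/touches 8:30 am–11:00 am → extend to 8:30 am–11:00 am.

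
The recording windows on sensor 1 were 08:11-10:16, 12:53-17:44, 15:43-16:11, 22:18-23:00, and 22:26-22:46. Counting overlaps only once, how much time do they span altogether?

Merged: 08:11-10:16, 12:53-17:44, 22:18-23:00.
Lengths: 2 h 5 min + 4 h 51 min + 42 min = 7 h 38 min.

7 h 38 min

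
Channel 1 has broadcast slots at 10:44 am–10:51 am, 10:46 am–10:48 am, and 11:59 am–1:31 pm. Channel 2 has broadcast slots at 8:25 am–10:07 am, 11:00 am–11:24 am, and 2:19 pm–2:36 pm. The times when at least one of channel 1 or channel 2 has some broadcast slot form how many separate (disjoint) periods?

5

First set merges to 10:44 am–10:51 am, 11:59 am–1:31 pm.
A ∪ B = 8:25 am–10:07 am, 10:44 am–10:51 am, 11:00 am–11:24 am, 11:59 am–1:31 pm, 2:19 pm–2:36 pm.
That is 5 disjoint pieces.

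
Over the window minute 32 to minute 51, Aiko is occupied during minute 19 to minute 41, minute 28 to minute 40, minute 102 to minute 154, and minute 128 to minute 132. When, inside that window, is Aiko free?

minute 41 to minute 51

The merged coverage is minute 19 to minute 41, minute 102 to minute 154.
Complement within minute 32 to minute 51: minute 41 to minute 51.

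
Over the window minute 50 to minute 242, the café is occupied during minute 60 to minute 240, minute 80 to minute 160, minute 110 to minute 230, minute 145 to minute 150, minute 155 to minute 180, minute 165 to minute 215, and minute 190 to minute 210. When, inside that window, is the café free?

Covered (merged): minute 60 to minute 240.
Complement within minute 50 to minute 242: minute 50 to minute 60, minute 240 to minute 242.

minute 50 to minute 60, minute 240 to minute 242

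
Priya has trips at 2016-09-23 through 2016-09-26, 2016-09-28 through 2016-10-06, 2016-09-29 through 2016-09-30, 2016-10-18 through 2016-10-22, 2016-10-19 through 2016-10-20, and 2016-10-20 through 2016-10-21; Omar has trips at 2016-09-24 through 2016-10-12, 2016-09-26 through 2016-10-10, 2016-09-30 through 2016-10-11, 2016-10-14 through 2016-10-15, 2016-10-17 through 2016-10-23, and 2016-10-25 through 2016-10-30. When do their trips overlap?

First set merges to 2016-09-23 through 2016-09-26, 2016-09-28 through 2016-10-06, 2016-10-18 through 2016-10-22.
Second set merges to 2016-09-24 through 2016-10-12, 2016-10-14 through 2016-10-15, 2016-10-17 through 2016-10-23, 2016-10-25 through 2016-10-30.
2016-09-23 through 2016-09-26 overlaps B on 2016-09-24 through 2016-09-26.
2016-09-28 through 2016-10-06 overlaps B on 2016-09-28 through 2016-10-06.
2016-10-18 through 2016-10-22 overlaps B on 2016-10-18 through 2016-10-22.

2016-09-24 through 2016-09-26, 2016-09-28 through 2016-10-06, 2016-10-18 through 2016-10-22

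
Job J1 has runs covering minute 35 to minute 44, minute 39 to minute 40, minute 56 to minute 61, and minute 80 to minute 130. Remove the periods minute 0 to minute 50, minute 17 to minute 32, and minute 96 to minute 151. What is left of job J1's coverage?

minute 56 to minute 61, minute 80 to minute 96

Merge the first list: minute 35 to minute 44, minute 56 to minute 61, minute 80 to minute 130.
Merge the second list: minute 0 to minute 50, minute 96 to minute 151.
minute 35 to minute 44 lies entirely inside B → drops out.
minute 56 to minute 61 is untouched.
minute 80 to minute 130 with B removed leaves minute 80 to minute 96.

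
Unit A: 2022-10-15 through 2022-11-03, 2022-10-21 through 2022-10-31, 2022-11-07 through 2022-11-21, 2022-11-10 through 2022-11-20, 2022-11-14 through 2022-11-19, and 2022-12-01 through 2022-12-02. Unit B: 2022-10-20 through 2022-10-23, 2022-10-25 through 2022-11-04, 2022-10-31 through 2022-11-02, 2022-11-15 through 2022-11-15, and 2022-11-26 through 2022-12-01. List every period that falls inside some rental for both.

2022-10-20 through 2022-10-23, 2022-10-25 through 2022-11-03, 2022-11-15 through 2022-11-15, 2022-12-01 through 2022-12-01

Merge the first list: 2022-10-15 through 2022-11-03, 2022-11-07 through 2022-11-21, 2022-12-01 through 2022-12-02.
Merge the second list: 2022-10-20 through 2022-10-23, 2022-10-25 through 2022-11-04, 2022-11-15 through 2022-11-15, 2022-11-26 through 2022-12-01.
2022-10-15 through 2022-11-03 meets the second set on 2022-10-20 through 2022-10-23, 2022-10-25 through 2022-11-03.
2022-11-07 through 2022-11-21 meets the second set on 2022-11-15 through 2022-11-15.
2022-12-01 through 2022-12-02 meets the second set on 2022-12-01 through 2022-12-01.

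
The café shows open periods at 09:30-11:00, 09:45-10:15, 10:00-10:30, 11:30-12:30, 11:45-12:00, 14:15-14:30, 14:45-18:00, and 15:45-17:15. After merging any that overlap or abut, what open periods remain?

09:30–11:00, 11:30–12:30, 14:15–14:30, 14:45–18:00

09:45–10:15 overlaps/touches 09:30–11:00 → extend to 09:30–11:00.
10:00–10:30 overlaps/touches 09:30–11:00 → extend to 09:30–11:00.
11:30–12:30 is disjoint → start new block.
11:45–12:00 overlaps/touches 11:30–12:30 → extend to 11:30–12:30.
14:15–14:30 is disjoint → start new block.
14:45–18:00 is disjoint → start new block.
15:45–17:15 overlaps/touches 14:45–18:00 → extend to 14:45–18:00.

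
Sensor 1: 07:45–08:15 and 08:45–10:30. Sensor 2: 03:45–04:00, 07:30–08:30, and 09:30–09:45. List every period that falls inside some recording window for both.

07:45-08:15 ∩ B → 07:45-08:15.
08:45-10:30 ∩ B → 09:30-09:45.

07:45-08:15, 09:30-09:45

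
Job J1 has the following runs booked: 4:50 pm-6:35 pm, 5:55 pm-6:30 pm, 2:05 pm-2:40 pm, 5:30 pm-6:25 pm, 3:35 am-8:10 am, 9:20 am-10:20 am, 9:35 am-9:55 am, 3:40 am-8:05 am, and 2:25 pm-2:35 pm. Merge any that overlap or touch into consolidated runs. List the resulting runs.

Sort by start: 3:35 am–8:10 am, 3:40 am–8:05 am, 9:20 am–10:20 am, 9:35 am–9:55 am, 2:05 pm–2:40 pm, 2:25 pm–2:35 pm, 4:50 pm–6:35 pm, 5:30 pm–6:25 pm, 5:55 pm–6:30 pm.
3:40 am–8:05 am overlaps/touches 3:35 am–8:10 am → extend to 3:35 am–8:10 am.
9:20 am–10:20 am is disjoint → start new block.
9:35 am–9:55 am overlaps/touches 9:20 am–10:20 am → extend to 9:20 am–10:20 am.
2:05 pm–2:40 pm is disjoint → start new block.
2:25 pm–2:35 pm overlaps/touches 2:05 pm–2:40 pm → extend to 2:05 pm–2:40 pm.
4:50 pm–6:35 pm is disjoint → start new block.
5:30 pm–6:25 pm overlaps/touches 4:50 pm–6:35 pm → extend to 4:50 pm–6:35 pm.
5:55 pm–6:30 pm overlaps/touches 4:50 pm–6:35 pm → extend to 4:50 pm–6:35 pm.

3:35 am–8:10 am, 9:20 am–10:20 am, 2:05 pm–2:40 pm, 4:50 pm–6:35 pm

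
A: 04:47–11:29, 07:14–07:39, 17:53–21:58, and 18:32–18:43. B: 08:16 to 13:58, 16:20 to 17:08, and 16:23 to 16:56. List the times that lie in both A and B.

08:16-11:29

Merge the first list: 04:47-11:29, 17:53-21:58.
Merge the second list: 08:16-13:58, 16:20-17:08.
04:47-11:29 overlaps B on 08:16-11:29.
17:53-21:58 falls entirely outside B.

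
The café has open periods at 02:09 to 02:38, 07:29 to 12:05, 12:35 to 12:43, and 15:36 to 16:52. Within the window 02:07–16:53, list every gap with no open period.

Covered (merged): 02:09–02:38, 07:29–12:05, 12:35–12:43, 15:36–16:52.
Uncovered inside 02:07–16:53: 02:07–02:09, 02:38–07:29, 12:05–12:35, 12:43–15:36, 16:52–16:53.

02:07–02:09, 02:38–07:29, 12:05–12:35, 12:43–15:36, 16:52–16:53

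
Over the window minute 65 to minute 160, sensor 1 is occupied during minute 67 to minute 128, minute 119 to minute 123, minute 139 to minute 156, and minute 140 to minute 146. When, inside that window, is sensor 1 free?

Covered (merged): minute 67 to minute 128, minute 139 to minute 156.
Complement within minute 65 to minute 160: minute 65 to minute 67, minute 128 to minute 139, minute 156 to minute 160.

minute 65 to minute 67, minute 128 to minute 139, minute 156 to minute 160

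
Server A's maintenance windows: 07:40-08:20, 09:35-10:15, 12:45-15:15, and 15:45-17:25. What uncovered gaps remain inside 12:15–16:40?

12:15–12:45, 15:15–15:45

The merged coverage is 07:40–08:20, 09:35–10:15, 12:45–15:15, 15:45–17:25.
Uncovered inside 12:15–16:40: 12:15–12:45, 15:15–15:45.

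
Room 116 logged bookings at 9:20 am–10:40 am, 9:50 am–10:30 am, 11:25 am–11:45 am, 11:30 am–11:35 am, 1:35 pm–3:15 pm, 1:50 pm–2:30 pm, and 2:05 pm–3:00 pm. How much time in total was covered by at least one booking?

Merged: 9:20 am–10:40 am, 11:25 am–11:45 am, 1:35 pm–3:15 pm.
Lengths: 1 h 20 min + 20 min + 1 h 40 min = 3 h 20 min.

3 h 20 min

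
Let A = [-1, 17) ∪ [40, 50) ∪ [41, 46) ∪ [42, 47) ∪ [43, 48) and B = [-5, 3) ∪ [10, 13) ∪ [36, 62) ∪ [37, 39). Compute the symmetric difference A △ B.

[-5, -1) ∪ [3, 10) ∪ [13, 17) ∪ [36, 40) ∪ [50, 62)

First set merges to [-1, 17), [40, 50).
Second set merges to [-5, 3), [10, 13), [36, 62).
A \ B = [3, 10), [13, 17).
B \ A = [-5, -1), [36, 40), [50, 62).
Union of the two gives the symmetric difference.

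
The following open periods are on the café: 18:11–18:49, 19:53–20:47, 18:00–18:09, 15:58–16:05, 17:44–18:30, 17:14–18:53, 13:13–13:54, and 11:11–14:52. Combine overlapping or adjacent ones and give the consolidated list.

Sort by start: 11:11–14:52, 13:13–13:54, 15:58–16:05, 17:14–18:53, 17:44–18:30, 18:00–18:09, 18:11–18:49, 19:53–20:47.
13:13–13:54 overlaps/touches 11:11–14:52 → extend to 11:11–14:52.
15:58–16:05 is disjoint → start new block.
17:14–18:53 is disjoint → start new block.
17:44–18:30 overlaps/touches 17:14–18:53 → extend to 17:14–18:53.
18:00–18:09 overlaps/touches 17:14–18:53 → extend to 17:14–18:53.
18:11–18:49 overlaps/touches 17:14–18:53 → extend to 17:14–18:53.
19:53–20:47 is disjoint → start new block.

11:11–14:52, 15:58–16:05, 17:14–18:53, 19:53–20:47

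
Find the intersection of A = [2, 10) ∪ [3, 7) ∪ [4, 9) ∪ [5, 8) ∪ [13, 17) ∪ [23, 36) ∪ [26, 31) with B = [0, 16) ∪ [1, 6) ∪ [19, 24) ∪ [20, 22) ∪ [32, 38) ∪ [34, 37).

[2, 10) ∪ [13, 16) ∪ [23, 24) ∪ [32, 36)

A, merged: [2, 10), [13, 17), [23, 36).
B, merged: [0, 16), [19, 24), [32, 38).
[2, 10) meets the second set on [2, 10).
[13, 17) meets the second set on [13, 16).
[23, 36) meets the second set on [23, 24), [32, 36).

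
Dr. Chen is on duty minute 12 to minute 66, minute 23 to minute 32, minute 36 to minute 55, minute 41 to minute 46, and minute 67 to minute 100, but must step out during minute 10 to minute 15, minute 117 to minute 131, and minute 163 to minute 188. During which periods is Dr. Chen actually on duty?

minute 15 to minute 66, minute 67 to minute 100

First set merges to minute 12 to minute 66, minute 67 to minute 100.
minute 12 to minute 66 minus B → minute 15 to minute 66.
minute 67 to minute 100: no B overlap → unchanged.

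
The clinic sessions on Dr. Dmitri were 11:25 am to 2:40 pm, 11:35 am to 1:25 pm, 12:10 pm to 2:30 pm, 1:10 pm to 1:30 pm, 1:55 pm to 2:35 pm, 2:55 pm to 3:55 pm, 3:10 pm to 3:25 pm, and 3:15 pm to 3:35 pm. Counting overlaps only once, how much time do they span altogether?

Merged: 11:25 am–2:40 pm, 2:55 pm–3:55 pm.
Lengths: 3 h 15 min + 1 h = 4 h 15 min.

4 h 15 min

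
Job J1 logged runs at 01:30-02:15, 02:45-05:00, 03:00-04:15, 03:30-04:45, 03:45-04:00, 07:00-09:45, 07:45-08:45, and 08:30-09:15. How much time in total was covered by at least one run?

5 h 45 min

Merged: 01:30–02:15, 02:45–05:00, 07:00–09:45.
Lengths: 45 min + 2 h 15 min + 2 h 45 min = 5 h 45 min.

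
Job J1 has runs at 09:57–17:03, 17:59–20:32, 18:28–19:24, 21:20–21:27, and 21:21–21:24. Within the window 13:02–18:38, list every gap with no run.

After merging, the occupied span is 09:57-17:03, 17:59-20:32, 21:20-21:27.
Gaps within 13:02-18:38: 17:03-17:59.

17:03-17:59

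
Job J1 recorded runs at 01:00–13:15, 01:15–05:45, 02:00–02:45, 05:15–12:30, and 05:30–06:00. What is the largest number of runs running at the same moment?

Sweep endpoints in order; track running count of active intervals.
Peak of 4 reached at 05:30.

4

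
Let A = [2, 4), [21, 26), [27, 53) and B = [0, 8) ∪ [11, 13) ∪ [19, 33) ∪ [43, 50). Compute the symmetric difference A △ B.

A but not B: [33, 43), [50, 53).
B but not A: [0, 2), [4, 8), [11, 13), [19, 21), [26, 27).
Combining gives A △ B.

[0, 2) ∪ [4, 8) ∪ [11, 13) ∪ [19, 21) ∪ [26, 27) ∪ [33, 43) ∪ [50, 53)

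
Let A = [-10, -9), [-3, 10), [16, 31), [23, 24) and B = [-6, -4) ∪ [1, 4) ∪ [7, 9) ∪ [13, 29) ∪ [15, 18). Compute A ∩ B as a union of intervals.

[1, 4) ∪ [7, 9) ∪ [16, 29)

First set merges to [-10, -9), [-3, 10), [16, 31).
Second set merges to [-6, -4), [1, 4), [7, 9), [13, 29).
[-10, -9): no overlap with the second set.
[-3, 10) meets the second set on [1, 4), [7, 9).
[16, 31) meets the second set on [16, 29).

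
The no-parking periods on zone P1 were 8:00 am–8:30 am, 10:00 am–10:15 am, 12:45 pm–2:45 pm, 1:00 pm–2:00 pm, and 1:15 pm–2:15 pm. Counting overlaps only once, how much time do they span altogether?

2 h 45 min

Merged: 8:00 am-8:30 am, 10:00 am-10:15 am, 12:45 pm-2:45 pm.
Lengths: 30 min + 15 min + 2 h = 2 h 45 min.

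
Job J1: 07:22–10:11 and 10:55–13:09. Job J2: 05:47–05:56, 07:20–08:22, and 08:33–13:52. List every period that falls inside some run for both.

07:22–10:11 overlaps B on 07:22–08:22, 08:33–10:11.
10:55–13:09 overlaps B on 10:55–13:09.

07:22–08:22, 08:33–10:11, 10:55–13:09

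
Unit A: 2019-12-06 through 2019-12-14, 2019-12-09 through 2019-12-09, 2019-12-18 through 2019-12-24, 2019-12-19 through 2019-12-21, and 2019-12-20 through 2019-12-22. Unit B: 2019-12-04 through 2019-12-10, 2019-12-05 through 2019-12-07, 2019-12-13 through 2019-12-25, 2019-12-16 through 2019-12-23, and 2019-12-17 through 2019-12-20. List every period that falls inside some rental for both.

A, merged: 2019-12-06 through 2019-12-14, 2019-12-18 through 2019-12-24.
B, merged: 2019-12-04 through 2019-12-10, 2019-12-13 through 2019-12-25.
2019-12-06 through 2019-12-14 overlaps B on 2019-12-06 through 2019-12-10, 2019-12-13 through 2019-12-14.
2019-12-18 through 2019-12-24 overlaps B on 2019-12-18 through 2019-12-24.

2019-12-06 through 2019-12-10, 2019-12-13 through 2019-12-14, 2019-12-18 through 2019-12-24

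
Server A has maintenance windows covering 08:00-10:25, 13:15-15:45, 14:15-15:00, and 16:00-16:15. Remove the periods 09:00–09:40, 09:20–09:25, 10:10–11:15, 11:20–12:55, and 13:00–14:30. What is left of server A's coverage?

First set merges to 08:00–10:25, 13:15–15:45, 16:00–16:15.
Second set merges to 09:00–09:40, 10:10–11:15, 11:20–12:55, 13:00–14:30.
08:00–10:25 minus B → 08:00–09:00, 09:40–10:10.
13:15–15:45 minus B → 14:30–15:45.
16:00–16:15: no B overlap → unchanged.

08:00–09:00, 09:40–10:10, 14:30–15:45, 16:00–16:15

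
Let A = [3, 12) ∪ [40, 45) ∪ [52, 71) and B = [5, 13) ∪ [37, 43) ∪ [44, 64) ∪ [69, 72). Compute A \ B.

[3, 12) minus B → [3, 5).
[40, 45) minus B → [43, 44).
[52, 71) minus B → [64, 69).

[3, 5) ∪ [43, 44) ∪ [64, 69)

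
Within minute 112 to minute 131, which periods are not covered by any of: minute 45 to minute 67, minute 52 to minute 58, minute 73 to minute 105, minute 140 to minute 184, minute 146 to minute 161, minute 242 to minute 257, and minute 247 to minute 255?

minute 112 to minute 131

The merged coverage is minute 45 to minute 67, minute 73 to minute 105, minute 140 to minute 184, minute 242 to minute 257.
Complement within minute 112 to minute 131: minute 112 to minute 131.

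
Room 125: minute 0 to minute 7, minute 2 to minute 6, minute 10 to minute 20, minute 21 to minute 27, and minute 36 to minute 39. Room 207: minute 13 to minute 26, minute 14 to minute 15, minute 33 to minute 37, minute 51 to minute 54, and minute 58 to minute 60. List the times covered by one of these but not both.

minute 0 to minute 7, minute 10 to minute 13, minute 20 to minute 21, minute 26 to minute 27, minute 33 to minute 36, minute 37 to minute 39, minute 51 to minute 54, minute 58 to minute 60

Merge the first list: minute 0 to minute 7, minute 10 to minute 20, minute 21 to minute 27, minute 36 to minute 39.
Merge the second list: minute 13 to minute 26, minute 33 to minute 37, minute 51 to minute 54, minute 58 to minute 60.
A \ B = minute 0 to minute 7, minute 10 to minute 13, minute 26 to minute 27, minute 37 to minute 39.
B \ A = minute 20 to minute 21, minute 33 to minute 36, minute 51 to minute 54, minute 58 to minute 60.
Union of the two gives the symmetric difference.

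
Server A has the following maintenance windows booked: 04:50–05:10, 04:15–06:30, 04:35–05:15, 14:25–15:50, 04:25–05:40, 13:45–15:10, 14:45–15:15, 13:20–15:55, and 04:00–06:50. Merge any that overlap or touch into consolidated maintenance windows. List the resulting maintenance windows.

Sort by start: 04:00–06:50, 04:15–06:30, 04:25–05:40, 04:35–05:15, 04:50–05:10, 13:20–15:55, 13:45–15:10, 14:25–15:50, 14:45–15:15.
04:15–06:30 overlaps/touches 04:00–06:50 → extend to 04:00–06:50.
04:25–05:40 overlaps/touches 04:00–06:50 → extend to 04:00–06:50.
04:35–05:15 overlaps/touches 04:00–06:50 → extend to 04:00–06:50.
04:50–05:10 overlaps/touches 04:00–06:50 → extend to 04:00–06:50.
13:20–15:55 is disjoint → start new block.
13:45–15:10 overlaps/touches 13:20–15:55 → extend to 13:20–15:55.
14:25–15:50 overlaps/touches 13:20–15:55 → extend to 13:20–15:55.
14:45–15:15 overlaps/touches 13:20–15:55 → extend to 13:20–15:55.

04:00–06:50, 13:20–15:55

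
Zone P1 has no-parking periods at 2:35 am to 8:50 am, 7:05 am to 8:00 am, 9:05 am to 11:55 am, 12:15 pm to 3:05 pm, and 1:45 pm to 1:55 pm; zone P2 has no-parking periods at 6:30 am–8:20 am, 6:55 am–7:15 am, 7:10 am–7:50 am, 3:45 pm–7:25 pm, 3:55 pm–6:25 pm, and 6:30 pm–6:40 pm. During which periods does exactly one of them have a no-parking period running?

2:35 am–6:30 am, 8:20 am–8:50 am, 9:05 am–11:55 am, 12:15 pm–3:05 pm, 3:45 pm–7:25 pm

First set merges to 2:35 am–8:50 am, 9:05 am–11:55 am, 12:15 pm–3:05 pm.
Second set merges to 6:30 am–8:20 am, 3:45 pm–7:25 pm.
A but not B: 2:35 am–6:30 am, 8:20 am–8:50 am, 9:05 am–11:55 am, 12:15 pm–3:05 pm.
B but not A: 3:45 pm–7:25 pm.
Combining gives A △ B.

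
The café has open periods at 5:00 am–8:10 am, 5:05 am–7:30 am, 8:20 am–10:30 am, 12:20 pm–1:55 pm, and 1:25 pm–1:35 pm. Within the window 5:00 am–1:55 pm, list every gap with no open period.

The merged coverage is 5:00 am–8:10 am, 8:20 am–10:30 am, 12:20 pm–1:55 pm.
Gaps within 5:00 am–1:55 pm: 8:10 am–8:20 am, 10:30 am–12:20 pm.

8:10 am–8:20 am, 10:30 am–12:20 pm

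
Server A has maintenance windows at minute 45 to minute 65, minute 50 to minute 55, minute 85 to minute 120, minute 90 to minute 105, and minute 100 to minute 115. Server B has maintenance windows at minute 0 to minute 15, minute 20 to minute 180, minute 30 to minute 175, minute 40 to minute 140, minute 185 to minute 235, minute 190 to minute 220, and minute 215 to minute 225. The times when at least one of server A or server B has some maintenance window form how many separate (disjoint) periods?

3

First set merges to minute 45 to minute 65, minute 85 to minute 120.
Second set merges to minute 0 to minute 15, minute 20 to minute 180, minute 185 to minute 235.
A ∪ B = minute 0 to minute 15, minute 20 to minute 180, minute 185 to minute 235.
That is 3 disjoint pieces.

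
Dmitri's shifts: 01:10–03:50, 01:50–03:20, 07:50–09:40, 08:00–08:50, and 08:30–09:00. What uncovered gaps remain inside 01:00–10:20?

01:00-01:10, 03:50-07:50, 09:40-10:20

Covered (merged): 01:10-03:50, 07:50-09:40.
Complement within 01:00-10:20: 01:00-01:10, 03:50-07:50, 09:40-10:20.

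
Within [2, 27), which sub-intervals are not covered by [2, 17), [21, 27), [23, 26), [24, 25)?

[17, 21)

Covered (merged): [2, 17), [21, 27).
Gaps within [2, 27): [17, 21).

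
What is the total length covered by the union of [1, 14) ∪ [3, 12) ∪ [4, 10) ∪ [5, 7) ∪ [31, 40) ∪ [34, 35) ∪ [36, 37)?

Merged: [1, 14), [31, 40).
Lengths: 13 + 9 = 22.

22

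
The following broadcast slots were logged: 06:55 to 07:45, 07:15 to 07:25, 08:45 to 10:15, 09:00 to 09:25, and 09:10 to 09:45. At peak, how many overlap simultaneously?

3

Sweep endpoints in order; track running count of active intervals.
Peak of 3 reached at 09:10.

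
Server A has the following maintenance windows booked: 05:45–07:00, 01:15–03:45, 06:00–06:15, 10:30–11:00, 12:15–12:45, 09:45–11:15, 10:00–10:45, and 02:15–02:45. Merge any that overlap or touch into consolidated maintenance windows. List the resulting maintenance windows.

Sort by start: 01:15–03:45, 02:15–02:45, 05:45–07:00, 06:00–06:15, 09:45–11:15, 10:00–10:45, 10:30–11:00, 12:15–12:45.
02:15–02:45 overlaps/touches 01:15–03:45 → extend to 01:15–03:45.
05:45–07:00 is disjoint → start new block.
06:00–06:15 overlaps/touches 05:45–07:00 → extend to 05:45–07:00.
09:45–11:15 is disjoint → start new block.
10:00–10:45 overlaps/touches 09:45–11:15 → extend to 09:45–11:15.
10:30–11:00 overlaps/touches 09:45–11:15 → extend to 09:45–11:15.
12:15–12:45 is disjoint → start new block.

01:15–03:45, 05:45–07:00, 09:45–11:15, 12:15–12:45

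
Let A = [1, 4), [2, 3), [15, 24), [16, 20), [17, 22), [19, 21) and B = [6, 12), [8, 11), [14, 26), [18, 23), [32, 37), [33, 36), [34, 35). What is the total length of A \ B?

3

Merge the first list: [1, 4), [15, 24).
Merge the second list: [6, 12), [14, 26), [32, 37).
A \ B = [1, 4).
Total: 3.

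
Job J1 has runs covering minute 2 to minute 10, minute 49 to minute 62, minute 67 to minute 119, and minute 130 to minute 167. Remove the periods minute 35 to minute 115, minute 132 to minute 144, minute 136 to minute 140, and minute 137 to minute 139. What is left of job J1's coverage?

Second set merges to minute 35 to minute 115, minute 132 to minute 144.
minute 2 to minute 10: nothing removed.
minute 49 to minute 62: entirely removed.
minute 67 to minute 119 \ B = minute 115 to minute 119.
minute 130 to minute 167 \ B = minute 130 to minute 132, minute 144 to minute 167.

minute 2 to minute 10, minute 115 to minute 119, minute 130 to minute 132, minute 144 to minute 167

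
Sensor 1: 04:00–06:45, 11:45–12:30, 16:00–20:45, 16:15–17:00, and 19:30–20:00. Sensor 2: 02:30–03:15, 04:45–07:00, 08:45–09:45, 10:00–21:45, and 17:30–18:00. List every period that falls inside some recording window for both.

04:45–06:45, 11:45–12:30, 16:00–20:45

Merge the first list: 04:00–06:45, 11:45–12:30, 16:00–20:45.
Merge the second list: 02:30–03:15, 04:45–07:00, 08:45–09:45, 10:00–21:45.
04:00–06:45 ∩ B → 04:45–06:45.
11:45–12:30 ∩ B → 11:45–12:30.
16:00–20:45 ∩ B → 16:00–20:45.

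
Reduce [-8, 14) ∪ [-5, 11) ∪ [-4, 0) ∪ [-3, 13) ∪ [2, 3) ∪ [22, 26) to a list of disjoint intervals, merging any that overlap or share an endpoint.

[-5, 11) overlaps/touches [-8, 14) → extend to [-8, 14).
[-4, 0) overlaps/touches [-8, 14) → extend to [-8, 14).
[-3, 13) overlaps/touches [-8, 14) → extend to [-8, 14).
[2, 3) overlaps/touches [-8, 14) → extend to [-8, 14).
[22, 26) is disjoint → start new block.

[-8, 14) ∪ [22, 26)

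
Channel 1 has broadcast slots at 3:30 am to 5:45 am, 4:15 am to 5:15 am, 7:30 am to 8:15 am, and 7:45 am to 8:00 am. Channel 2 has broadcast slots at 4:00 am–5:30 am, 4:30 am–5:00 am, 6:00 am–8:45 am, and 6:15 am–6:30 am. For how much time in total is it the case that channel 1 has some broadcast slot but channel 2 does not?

45 min

First set merges to 3:30 am-5:45 am, 7:30 am-8:15 am.
Second set merges to 4:00 am-5:30 am, 6:00 am-8:45 am.
A \ B = 3:30 am-4:00 am, 5:30 am-5:45 am.
Total: 30 min + 15 min = 45 min.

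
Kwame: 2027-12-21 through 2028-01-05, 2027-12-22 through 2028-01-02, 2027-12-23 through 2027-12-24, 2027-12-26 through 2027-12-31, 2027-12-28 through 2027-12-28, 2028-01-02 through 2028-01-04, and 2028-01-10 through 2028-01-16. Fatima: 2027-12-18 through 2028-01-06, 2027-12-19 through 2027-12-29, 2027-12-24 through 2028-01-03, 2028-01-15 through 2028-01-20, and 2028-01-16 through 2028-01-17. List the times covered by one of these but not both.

Merge the first list: 2027-12-21 through 2028-01-05, 2028-01-10 through 2028-01-16.
Merge the second list: 2027-12-18 through 2028-01-06, 2028-01-15 through 2028-01-20.
A but not B: 2028-01-10 through 2028-01-14.
B but not A: 2027-12-18 through 2027-12-20, 2028-01-06 through 2028-01-06, 2028-01-17 through 2028-01-20.
Combining gives A △ B.

2027-12-18 through 2027-12-20, 2028-01-06 through 2028-01-06, 2028-01-10 through 2028-01-14, 2028-01-17 through 2028-01-20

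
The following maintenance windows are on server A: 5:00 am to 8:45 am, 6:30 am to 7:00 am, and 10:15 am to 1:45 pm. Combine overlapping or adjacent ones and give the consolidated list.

6:30 am–7:00 am overlaps/touches 5:00 am–8:45 am → extend to 5:00 am–8:45 am.
10:15 am–1:45 pm is disjoint → start new block.

5:00 am–8:45 am, 10:15 am–1:45 pm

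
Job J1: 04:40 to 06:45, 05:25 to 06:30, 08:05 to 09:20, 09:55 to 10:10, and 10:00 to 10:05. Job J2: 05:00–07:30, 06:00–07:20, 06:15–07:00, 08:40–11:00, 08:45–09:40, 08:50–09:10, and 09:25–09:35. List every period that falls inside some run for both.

A, merged: 04:40–06:45, 08:05–09:20, 09:55–10:10.
B, merged: 05:00–07:30, 08:40–11:00.
04:40–06:45 meets the second set on 05:00–06:45.
08:05–09:20 meets the second set on 08:40–09:20.
09:55–10:10 meets the second set on 09:55–10:10.

05:00–06:45, 08:40–09:20, 09:55–10:10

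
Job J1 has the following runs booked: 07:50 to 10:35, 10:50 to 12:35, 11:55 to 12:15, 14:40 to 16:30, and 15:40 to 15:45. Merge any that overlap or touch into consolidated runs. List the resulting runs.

07:50-10:35, 10:50-12:35, 14:40-16:30

10:50-12:35 is disjoint → start new block.
11:55-12:15 overlaps/touches 10:50-12:35 → extend to 10:50-12:35.
14:40-16:30 is disjoint → start new block.
15:40-15:45 overlaps/touches 14:40-16:30 → extend to 14:40-16:30.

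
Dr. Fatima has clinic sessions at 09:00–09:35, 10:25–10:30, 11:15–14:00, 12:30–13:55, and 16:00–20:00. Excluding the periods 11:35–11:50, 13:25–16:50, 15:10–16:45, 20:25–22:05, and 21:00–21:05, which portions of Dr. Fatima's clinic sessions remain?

Merge the first list: 09:00–09:35, 10:25–10:30, 11:15–14:00, 16:00–20:00.
Merge the second list: 11:35–11:50, 13:25–16:50, 20:25–22:05.
09:00–09:35: nothing removed.
10:25–10:30: nothing removed.
11:15–14:00 \ B = 11:15–11:35, 11:50–13:25.
16:00–20:00 \ B = 16:50–20:00.

09:00–09:35, 10:25–10:30, 11:15–11:35, 11:50–13:25, 16:50–20:00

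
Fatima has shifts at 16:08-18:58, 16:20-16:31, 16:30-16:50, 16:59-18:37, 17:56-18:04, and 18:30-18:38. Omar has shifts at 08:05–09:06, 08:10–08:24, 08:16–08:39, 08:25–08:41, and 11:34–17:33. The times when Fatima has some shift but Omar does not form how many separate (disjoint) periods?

1

A, merged: 16:08–18:58.
B, merged: 08:05–09:06, 11:34–17:33.
A \ B = 17:33–18:58.
That is 1 disjoint piece.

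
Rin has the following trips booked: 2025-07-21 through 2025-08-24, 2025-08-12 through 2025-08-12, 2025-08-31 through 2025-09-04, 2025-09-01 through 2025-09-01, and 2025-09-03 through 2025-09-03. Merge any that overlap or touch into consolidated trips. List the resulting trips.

2025-08-12 through 2025-08-12 overlaps/touches 2025-07-21 through 2025-08-24 → extend to 2025-07-21 through 2025-08-24.
2025-08-31 through 2025-09-04 is disjoint → start new block.
2025-09-01 through 2025-09-01 overlaps/touches 2025-08-31 through 2025-09-04 → extend to 2025-08-31 through 2025-09-04.
2025-09-03 through 2025-09-03 overlaps/touches 2025-08-31 through 2025-09-04 → extend to 2025-08-31 through 2025-09-04.

2025-07-21 through 2025-08-24, 2025-08-31 through 2025-09-04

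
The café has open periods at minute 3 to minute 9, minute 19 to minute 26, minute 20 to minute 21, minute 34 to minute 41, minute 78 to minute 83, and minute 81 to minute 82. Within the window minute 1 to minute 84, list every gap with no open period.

After merging, the occupied span is minute 3 to minute 9, minute 19 to minute 26, minute 34 to minute 41, minute 78 to minute 83.
Complement within minute 1 to minute 84: minute 1 to minute 3, minute 9 to minute 19, minute 26 to minute 34, minute 41 to minute 78, minute 83 to minute 84.

minute 1 to minute 3, minute 9 to minute 19, minute 26 to minute 34, minute 41 to minute 78, minute 83 to minute 84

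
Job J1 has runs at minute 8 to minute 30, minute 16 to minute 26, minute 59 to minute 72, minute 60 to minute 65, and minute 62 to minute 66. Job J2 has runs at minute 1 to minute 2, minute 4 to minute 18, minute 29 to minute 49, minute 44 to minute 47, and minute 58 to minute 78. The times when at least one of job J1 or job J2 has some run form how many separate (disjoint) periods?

Merge the first list: minute 8 to minute 30, minute 59 to minute 72.
Merge the second list: minute 1 to minute 2, minute 4 to minute 18, minute 29 to minute 49, minute 58 to minute 78.
A ∪ B = minute 1 to minute 2, minute 4 to minute 49, minute 58 to minute 78.
That is 3 disjoint pieces.

3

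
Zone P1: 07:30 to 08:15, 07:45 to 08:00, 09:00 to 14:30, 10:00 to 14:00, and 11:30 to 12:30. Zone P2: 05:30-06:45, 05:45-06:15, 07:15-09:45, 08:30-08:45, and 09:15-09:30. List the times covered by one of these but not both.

A, merged: 07:30–08:15, 09:00–14:30.
B, merged: 05:30–06:45, 07:15–09:45.
A \ B = 09:45–14:30.
B \ A = 05:30–06:45, 07:15–07:30, 08:15–09:00.
Union of the two gives the symmetric difference.

05:30–06:45, 07:15–07:30, 08:15–09:00, 09:45–14:30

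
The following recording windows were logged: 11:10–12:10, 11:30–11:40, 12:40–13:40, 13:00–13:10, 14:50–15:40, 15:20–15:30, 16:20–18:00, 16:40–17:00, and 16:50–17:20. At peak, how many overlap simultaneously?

3

Walk the sorted start/end points keeping a running depth.
The depth first hits 3 at 16:50.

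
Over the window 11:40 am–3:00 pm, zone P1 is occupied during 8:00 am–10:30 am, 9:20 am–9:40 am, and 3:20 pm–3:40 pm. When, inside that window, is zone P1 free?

11:40 am–3:00 pm

After merging, the occupied span is 8:00 am–10:30 am, 3:20 pm–3:40 pm.
Complement within 11:40 am–3:00 pm: 11:40 am–3:00 pm.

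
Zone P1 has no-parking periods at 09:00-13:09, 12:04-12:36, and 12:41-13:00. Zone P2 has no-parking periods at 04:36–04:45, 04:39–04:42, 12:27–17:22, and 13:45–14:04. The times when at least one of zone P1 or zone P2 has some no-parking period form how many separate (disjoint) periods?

2

A, merged: 09:00–13:09.
B, merged: 04:36–04:45, 12:27–17:22.
A ∪ B = 04:36–04:45, 09:00–17:22.
That is 2 disjoint pieces.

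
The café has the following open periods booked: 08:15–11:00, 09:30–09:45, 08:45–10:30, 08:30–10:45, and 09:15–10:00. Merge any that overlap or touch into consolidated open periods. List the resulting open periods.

Sort by start: 08:15–11:00, 08:30–10:45, 08:45–10:30, 09:15–10:00, 09:30–09:45.
08:30–10:45 overlaps/touches 08:15–11:00 → extend to 08:15–11:00.
08:45–10:30 overlaps/touches 08:15–11:00 → extend to 08:15–11:00.
09:15–10:00 overlaps/touches 08:15–11:00 → extend to 08:15–11:00.
09:30–09:45 overlaps/touches 08:15–11:00 → extend to 08:15–11:00.

08:15–11:00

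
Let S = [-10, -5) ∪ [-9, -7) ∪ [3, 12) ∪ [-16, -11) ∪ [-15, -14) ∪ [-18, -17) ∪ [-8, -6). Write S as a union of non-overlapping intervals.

Sort by start: [-18, -17), [-16, -11), [-15, -14), [-10, -5), [-9, -7), [-8, -6), [3, 12).
[-16, -11) is disjoint → start new block.
[-15, -14) overlaps/touches [-16, -11) → extend to [-16, -11).
[-10, -5) is disjoint → start new block.
[-9, -7) overlaps/touches [-10, -5) → extend to [-10, -5).
[-8, -6) overlaps/touches [-10, -5) → extend to [-10, -5).
[3, 12) is disjoint → start new block.

[-18, -17) ∪ [-16, -11) ∪ [-10, -5) ∪ [3, 12)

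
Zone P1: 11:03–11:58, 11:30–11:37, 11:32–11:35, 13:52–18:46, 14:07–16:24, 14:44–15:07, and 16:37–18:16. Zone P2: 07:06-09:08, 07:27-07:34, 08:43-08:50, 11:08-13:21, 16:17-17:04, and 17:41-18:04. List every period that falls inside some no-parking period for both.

First set merges to 11:03-11:58, 13:52-18:46.
Second set merges to 07:06-09:08, 11:08-13:21, 16:17-17:04, 17:41-18:04.
11:03-11:58 meets the second set on 11:08-11:58.
13:52-18:46 meets the second set on 16:17-17:04, 17:41-18:04.

11:08-11:58, 16:17-17:04, 17:41-18:04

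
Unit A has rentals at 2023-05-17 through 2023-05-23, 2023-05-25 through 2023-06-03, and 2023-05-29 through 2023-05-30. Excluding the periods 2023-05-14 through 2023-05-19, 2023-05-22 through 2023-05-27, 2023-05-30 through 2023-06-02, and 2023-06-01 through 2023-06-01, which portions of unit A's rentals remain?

2023-05-20 through 2023-05-21, 2023-05-28 through 2023-05-29, 2023-06-03 through 2023-06-03

Merge the first list: 2023-05-17 through 2023-05-23, 2023-05-25 through 2023-06-03.
Merge the second list: 2023-05-14 through 2023-05-19, 2023-05-22 through 2023-05-27, 2023-05-30 through 2023-06-02.
2023-05-17 through 2023-05-23 with B removed leaves 2023-05-20 through 2023-05-21.
2023-05-25 through 2023-06-03 with B removed leaves 2023-05-28 through 2023-05-29, 2023-06-03 through 2023-06-03.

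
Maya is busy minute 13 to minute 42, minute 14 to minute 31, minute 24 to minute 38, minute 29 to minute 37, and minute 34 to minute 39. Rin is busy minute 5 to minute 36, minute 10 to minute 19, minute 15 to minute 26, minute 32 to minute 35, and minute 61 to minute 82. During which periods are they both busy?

minute 13 to minute 36

A, merged: minute 13 to minute 42.
B, merged: minute 5 to minute 36, minute 61 to minute 82.
minute 13 to minute 42 overlaps B on minute 13 to minute 36.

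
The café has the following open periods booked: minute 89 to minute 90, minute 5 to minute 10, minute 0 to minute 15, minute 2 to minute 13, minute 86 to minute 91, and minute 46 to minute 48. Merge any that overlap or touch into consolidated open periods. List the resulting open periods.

minute 0 to minute 15, minute 46 to minute 48, minute 86 to minute 91

Sort by start: minute 0 to minute 15, minute 2 to minute 13, minute 5 to minute 10, minute 46 to minute 48, minute 86 to minute 91, minute 89 to minute 90.
minute 2 to minute 13 overlaps/touches minute 0 to minute 15 → extend to minute 0 to minute 15.
minute 5 to minute 10 overlaps/touches minute 0 to minute 15 → extend to minute 0 to minute 15.
minute 46 to minute 48 is disjoint → start new block.
minute 86 to minute 91 is disjoint → start new block.
minute 89 to minute 90 overlaps/touches minute 86 to minute 91 → extend to minute 86 to minute 91.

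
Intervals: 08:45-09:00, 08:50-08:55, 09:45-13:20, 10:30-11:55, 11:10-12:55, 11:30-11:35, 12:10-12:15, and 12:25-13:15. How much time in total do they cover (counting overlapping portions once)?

Merged: 08:45-09:00, 09:45-13:20.
Lengths: 15 min + 3 h 35 min = 3 h 50 min.

3 h 50 min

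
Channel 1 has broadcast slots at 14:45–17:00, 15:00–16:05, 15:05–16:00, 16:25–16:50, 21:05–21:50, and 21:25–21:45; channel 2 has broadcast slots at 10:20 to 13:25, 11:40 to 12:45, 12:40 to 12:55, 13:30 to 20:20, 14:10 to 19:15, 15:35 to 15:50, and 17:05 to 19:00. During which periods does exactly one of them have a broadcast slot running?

10:20–13:25, 13:30–14:45, 17:00–20:20, 21:05–21:50

A, merged: 14:45–17:00, 21:05–21:50.
B, merged: 10:20–13:25, 13:30–20:20.
A \ B = 21:05–21:50.
B \ A = 10:20–13:25, 13:30–14:45, 17:00–20:20.
Union of the two gives the symmetric difference.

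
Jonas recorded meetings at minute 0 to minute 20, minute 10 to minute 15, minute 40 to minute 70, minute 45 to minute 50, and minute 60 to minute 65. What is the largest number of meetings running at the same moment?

2

Sweep endpoints in order; track running count of active intervals.
Peak of 2 reached at minute 10.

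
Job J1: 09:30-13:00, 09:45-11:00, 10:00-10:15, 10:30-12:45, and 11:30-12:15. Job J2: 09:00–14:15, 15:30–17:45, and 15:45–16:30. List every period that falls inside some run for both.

09:30–13:00

A, merged: 09:30–13:00.
B, merged: 09:00–14:15, 15:30–17:45.
09:30–13:00 meets the second set on 09:30–13:00.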